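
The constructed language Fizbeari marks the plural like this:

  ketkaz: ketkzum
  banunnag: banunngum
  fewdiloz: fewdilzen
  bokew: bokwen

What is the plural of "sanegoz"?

"sanegoz" has last vowel 'o'. The one such stem in the data (fewdiloz → fewdilzen) deletes the last vowel and adds -en (as does bokew), so the same rule applies.
So sanegoz → sanegzen.

sanegzen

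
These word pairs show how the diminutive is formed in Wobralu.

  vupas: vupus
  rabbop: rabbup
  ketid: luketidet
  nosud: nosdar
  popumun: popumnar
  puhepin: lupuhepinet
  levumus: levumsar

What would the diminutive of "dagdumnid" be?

popumun and puhepin both end in -n yet inflect differently (popumnar, lupuhepinet), so the final letter is not what conditions the rule; the last vowel is.
"dagdumnid" has last vowel 'i'. The stems whose last vowel is 'i' (puhepin → lupuhepinet, ketid → luketidet) add lu- … -et around the stem.
So dagdumnid → ludagdumnidet.

ludagdumnidet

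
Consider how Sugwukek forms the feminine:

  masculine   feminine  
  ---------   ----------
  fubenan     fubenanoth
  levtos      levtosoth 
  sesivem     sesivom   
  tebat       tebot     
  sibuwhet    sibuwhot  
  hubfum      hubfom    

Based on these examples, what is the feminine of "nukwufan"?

fubenan and tebat both have last vowel 'a' yet inflect differently (fubenanoth, tebot), so the last vowel is not what conditions the rule; the final letter is.
"nukwufan" ends in -n. The one such stem in the data (fubenan → fubenanoth) adds -oth, so the same rule applies.
The other pattern: stems ending in -m or -t change the last vowel to 'o'.
So nukwufan → nukwufanoth.

nukwufanoth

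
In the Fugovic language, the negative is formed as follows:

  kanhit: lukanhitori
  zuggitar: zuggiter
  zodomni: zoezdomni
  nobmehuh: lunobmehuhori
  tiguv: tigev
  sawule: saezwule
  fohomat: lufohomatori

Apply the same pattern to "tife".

nobmehuh and tiguv both have last vowel 'u' yet inflect differently (lunobmehuhori, tigev), so the last vowel is not what conditions the rule; the final letter is.
"tife" ends in -e. The one such stem in the data (sawule → saezwule) inserts -ez- after the first vowel (as does zodomni), so the same rule applies.
The other patterns: stems ending in -h or -t add lu- … -ori around the stem; stems ending in -r or -v change the last vowel to 'e'.
So tife → tiezfe.

tiezfe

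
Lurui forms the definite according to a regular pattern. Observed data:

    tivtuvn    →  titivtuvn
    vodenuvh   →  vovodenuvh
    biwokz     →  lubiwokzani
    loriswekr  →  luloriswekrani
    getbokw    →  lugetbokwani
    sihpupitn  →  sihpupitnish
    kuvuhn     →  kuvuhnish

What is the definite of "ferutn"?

ferutnish

tivtuvn and sihpupitn both end in -n yet inflect differently (titivtuvn, sihpupitnish), so the final letter is not what conditions the rule; the second-to-last letter is.
"ferutn" has second-to-last letter 't'. The one such stem in the data (sihpupitn → sihpupitnish) adds -ish, so the same rule applies.
The other patterns: stems whose second-to-last letter is 'v' repeat the first consonant+vowel as a prefix; stems whose second-to-last letter is 'k' add lu- … -ani around the stem.
So ferutn → ferutnish.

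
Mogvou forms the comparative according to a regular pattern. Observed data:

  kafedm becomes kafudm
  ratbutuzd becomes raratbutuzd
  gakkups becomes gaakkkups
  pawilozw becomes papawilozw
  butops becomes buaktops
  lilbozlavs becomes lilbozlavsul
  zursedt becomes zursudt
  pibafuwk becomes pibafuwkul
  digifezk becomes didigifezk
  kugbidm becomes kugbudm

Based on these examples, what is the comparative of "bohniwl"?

butops and lilbozlavs both end in -s yet inflect differently (buaktops, lilbozlavsul), so the final letter is not what conditions the rule; the second-to-last letter is.
"bohniwl" has second-to-last letter 'w'. The one such stem in the data (pibafuwk → pibafuwkul) adds -ul, so the same rule applies.
So bohniwl → bohniwlul.

bohniwlul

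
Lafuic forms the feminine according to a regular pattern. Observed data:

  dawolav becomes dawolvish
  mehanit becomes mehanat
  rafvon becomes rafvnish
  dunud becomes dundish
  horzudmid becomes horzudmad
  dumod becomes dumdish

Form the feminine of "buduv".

budvish

horzudmid and dunud both end in -d yet inflect differently (horzudmad, dundish), so the final letter is not what conditions the rule; the last vowel is.
"buduv" has last vowel 'u'. The one such stem in the data (dunud → dundish) deletes the last vowel and adds -ish (as do dumod, dawolav), so the same rule applies.
So buduv → budvish.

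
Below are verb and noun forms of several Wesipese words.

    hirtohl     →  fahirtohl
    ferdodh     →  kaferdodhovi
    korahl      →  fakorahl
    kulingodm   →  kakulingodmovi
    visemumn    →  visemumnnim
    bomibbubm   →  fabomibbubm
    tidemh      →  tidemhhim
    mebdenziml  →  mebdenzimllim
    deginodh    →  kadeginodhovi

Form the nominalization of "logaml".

"logaml" has second-to-last letter 'm'. The stems whose second-to-last letter is 'm' (mebdenziml → mebdenzimllim, visemumn → visemumnnim, tidemh → tidemhhim) double the final consonant and add -im.
The other patterns: stems whose second-to-last letter is 'd' add ka- … -ovi around the stem; stems whose second-to-last letter is 'b' or 'h' add the prefix fa-.
So logaml → logamllim.

logamllim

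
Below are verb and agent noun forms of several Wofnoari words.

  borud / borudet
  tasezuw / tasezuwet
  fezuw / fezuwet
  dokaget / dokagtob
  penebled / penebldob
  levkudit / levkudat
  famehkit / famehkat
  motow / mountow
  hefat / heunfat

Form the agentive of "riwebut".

borud and penebled both end in -d yet inflect differently (borudet, penebldob), so the final letter is not what conditions the rule; the last vowel is.
"riwebut" has last vowel 'u'. The stems whose last vowel is 'u' (borud → borudet, tasezuw → tasezuwet, fezuw → fezuwet) add -et.
The other patterns: stems whose last vowel is 'e' delete the last vowel and add -ob; stems whose last vowel is 'i' change the last vowel to 'a'; stems whose last vowel is 'a' or 'o' insert -un- after the first vowel.
So riwebut → riwebutet.

riwebutet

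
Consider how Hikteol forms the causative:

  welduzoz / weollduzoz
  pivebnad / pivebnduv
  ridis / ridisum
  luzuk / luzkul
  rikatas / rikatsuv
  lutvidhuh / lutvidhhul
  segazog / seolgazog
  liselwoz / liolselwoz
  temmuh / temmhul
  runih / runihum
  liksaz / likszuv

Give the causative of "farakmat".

farakmtuv

"farakmat" has last vowel 'a'. The stems whose last vowel is 'a' (liksaz → likszuv, pivebnad → pivebnduv, rikatas → rikatsuv) delete the last vowel and add -uv.
So farakmat → farakmtuv.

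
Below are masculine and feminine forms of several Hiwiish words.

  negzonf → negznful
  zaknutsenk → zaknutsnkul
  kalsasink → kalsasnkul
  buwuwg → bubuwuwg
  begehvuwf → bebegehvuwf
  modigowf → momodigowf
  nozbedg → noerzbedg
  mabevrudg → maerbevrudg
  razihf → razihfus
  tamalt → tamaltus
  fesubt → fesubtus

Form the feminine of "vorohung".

negzonf and begehvuwf both end in -f yet inflect differently (negznful, bebegehvuwf), so the final letter is not what conditions the rule; the second-to-last letter is.
"vorohung" has second-to-last letter 'n'. The stems whose second-to-last letter is 'n' (negzonf → negznful, zaknutsenk → zaknutsnkul, kalsasink → kalsasnkul) delete the last vowel and add -ul.
The other patterns: stems whose second-to-last letter is 'w' repeat the first consonant+vowel as a prefix; stems whose second-to-last letter is 'd' insert -er- after the first vowel; stems whose second-to-last letter is 'b', 'h' or 'l' add -us.
So vorohung → vorohngul.

vorohngul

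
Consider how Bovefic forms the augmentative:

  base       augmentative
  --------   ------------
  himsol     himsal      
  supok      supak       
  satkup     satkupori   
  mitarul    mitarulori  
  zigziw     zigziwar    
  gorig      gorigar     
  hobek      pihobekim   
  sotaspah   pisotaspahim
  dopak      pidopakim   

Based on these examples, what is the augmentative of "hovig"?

himsol and mitarul both end in -l yet inflect differently (himsal, mitarulori), so the final letter is not what conditions the rule; the last vowel is.
"hovig" has last vowel 'i'. The stems whose last vowel is 'i' (zigziw → zigziwar, gorig → gorigar) add -ar.
The other patterns: stems whose last vowel is 'o' change the last vowel to 'a'; stems whose last vowel is 'u' add -ori; stems whose last vowel is 'a' or 'e' add pi- … -im around the stem.
So hovig → hovigar.

hovigar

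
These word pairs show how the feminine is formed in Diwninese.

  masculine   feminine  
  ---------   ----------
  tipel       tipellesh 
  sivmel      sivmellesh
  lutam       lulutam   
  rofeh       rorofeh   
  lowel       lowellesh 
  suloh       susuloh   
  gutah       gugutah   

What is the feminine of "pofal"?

pofallesh

sivmel and rofeh both have last vowel 'e' yet inflect differently (sivmellesh, rorofeh), so the last vowel is not what conditions the rule; the final letter is.
"pofal" ends in -l. The stems ending in -l (sivmel → sivmellesh, lowel → lowellesh, tipel → tipellesh) double the final consonant and add -esh.
So pofal → pofallesh.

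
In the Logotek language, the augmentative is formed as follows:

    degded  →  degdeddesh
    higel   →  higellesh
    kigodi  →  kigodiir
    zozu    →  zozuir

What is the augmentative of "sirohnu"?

higel and zozu both have 2 vowels yet inflect differently (higellesh, zozuir), so the number of vowels is not what conditions the rule; whether the stem ends in a vowel or a consonant is.
"sirohnu" ends in a vowel. The stems ending in a vowel (zozu → zozuir, kigodi → kigodiir) add -ir.
So sirohnu → sirohnuir.

sirohnuir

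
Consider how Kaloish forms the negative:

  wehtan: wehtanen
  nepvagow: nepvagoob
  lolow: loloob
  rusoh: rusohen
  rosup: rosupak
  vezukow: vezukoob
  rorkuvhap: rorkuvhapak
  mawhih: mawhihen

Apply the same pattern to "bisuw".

bisuob

"bisuw" ends in -w. The stems ending in -w (nepvagow → nepvagoob, vezukow → vezukoob, lolow → loloob) drop the final letter and add -ob.
So bisuw → bisuob.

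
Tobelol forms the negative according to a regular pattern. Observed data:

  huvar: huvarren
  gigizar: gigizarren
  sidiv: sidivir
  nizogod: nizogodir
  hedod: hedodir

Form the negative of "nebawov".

"nebawov" ends in -v. The one such stem in the data (sidiv → sidivir) adds -ir, so the same rule applies.
The other pattern: stems ending in -r double the final consonant and add -en.
So nebawov → nebawovir.

nebawovir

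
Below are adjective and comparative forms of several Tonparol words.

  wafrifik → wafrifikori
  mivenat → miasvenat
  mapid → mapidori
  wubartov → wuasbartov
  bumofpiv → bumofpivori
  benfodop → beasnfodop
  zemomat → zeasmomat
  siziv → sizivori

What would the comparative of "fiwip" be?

"fiwip" has last vowel 'i'. The stems whose last vowel is 'i' (bumofpiv → bumofpivori, mapid → mapidori, siziv → sizivori) add -ori.
The other pattern: stems whose last vowel is 'a' or 'o' insert -as- after the first vowel.
So fiwip → fiwipori.

fiwipori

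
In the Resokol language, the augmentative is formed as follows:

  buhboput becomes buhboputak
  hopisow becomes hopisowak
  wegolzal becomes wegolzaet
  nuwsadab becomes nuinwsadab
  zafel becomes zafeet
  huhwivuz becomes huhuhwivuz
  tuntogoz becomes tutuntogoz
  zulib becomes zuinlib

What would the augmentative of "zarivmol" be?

zarivmoet

"zarivmol" ends in -l. The stems ending in -l (zafel → zafeet, wegolzal → wegolzaet) drop the final letter and add -et.
The other patterns: stems ending in -z repeat the first consonant+vowel as a prefix; stems ending in -b insert -in- after the first vowel; stems ending in -t or -w add -ak.
So zarivmol → zarivmoet.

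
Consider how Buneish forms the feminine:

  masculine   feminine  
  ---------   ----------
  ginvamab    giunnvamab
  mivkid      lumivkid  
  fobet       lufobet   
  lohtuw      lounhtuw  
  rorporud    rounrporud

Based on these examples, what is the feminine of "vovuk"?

vounvuk

rorporud and mivkid both end in -d yet inflect differently (rounrporud, lumivkid), so the final letter is not what conditions the rule; the last vowel is.
"vovuk" has last vowel 'u'. The stems whose last vowel is 'u' (lohtuw → lounhtuw, rorporud → rounrporud) insert -un- after the first vowel.
The other pattern: stems whose last vowel is 'e' or 'i' add the prefix lu-.
So vovuk → vounvuk.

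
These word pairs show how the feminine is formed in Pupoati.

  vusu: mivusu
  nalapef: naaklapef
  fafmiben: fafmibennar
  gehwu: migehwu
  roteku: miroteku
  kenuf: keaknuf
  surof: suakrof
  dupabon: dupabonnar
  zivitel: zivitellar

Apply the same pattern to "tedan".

zivitel and nalapef both have last vowel 'e' yet inflect differently (zivitellar, naaklapef), so the last vowel is not what conditions the rule; the final letter is.
"tedan" ends in -n. The stems ending in -n (dupabon → dupabonnar, fafmiben → fafmibennar) double the final consonant and add -ar.
The other patterns: stems ending in -u add the prefix mi-; stems ending in -f insert -ak- after the first vowel.
So tedan → tedannar.

tedannar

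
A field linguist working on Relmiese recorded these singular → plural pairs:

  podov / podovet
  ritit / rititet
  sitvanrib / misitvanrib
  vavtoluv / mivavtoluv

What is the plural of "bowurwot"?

"bowurwot" has 3 vowels. The stems with 3 vowels (sitvanrib → misitvanrib, vavtoluv → mivavtoluv) add the prefix mi-.
The other pattern: stems with 2 vowels add -et.
So bowurwot → mibowurwot.

mibowurwot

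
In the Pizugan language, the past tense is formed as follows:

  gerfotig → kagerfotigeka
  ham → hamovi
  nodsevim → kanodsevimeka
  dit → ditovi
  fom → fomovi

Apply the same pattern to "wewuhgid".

kawewuhgideka

"wewuhgid" has 3 vowels. The stems with 3 vowels (gerfotig → kagerfotigeka, nodsevim → kanodsevimeka) add ka- … -eka around the stem.
The other pattern: stems with 1 vowel add -ovi.
So wewuhgid → kawewuhgideka.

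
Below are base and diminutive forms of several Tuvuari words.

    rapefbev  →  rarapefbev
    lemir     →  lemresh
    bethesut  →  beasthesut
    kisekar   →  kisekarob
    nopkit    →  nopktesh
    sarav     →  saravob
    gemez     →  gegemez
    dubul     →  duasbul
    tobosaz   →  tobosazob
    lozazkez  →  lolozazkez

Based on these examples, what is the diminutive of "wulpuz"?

wuaslpuz

nopkit and bethesut both end in -t yet inflect differently (nopktesh, beasthesut), so the final letter is not what conditions the rule; the last vowel is.
"wulpuz" has last vowel 'u'. The stems whose last vowel is 'u' (dubul → duasbul, bethesut → beasthesut) insert -as- after the first vowel.
So wulpuz → wuaslpuz.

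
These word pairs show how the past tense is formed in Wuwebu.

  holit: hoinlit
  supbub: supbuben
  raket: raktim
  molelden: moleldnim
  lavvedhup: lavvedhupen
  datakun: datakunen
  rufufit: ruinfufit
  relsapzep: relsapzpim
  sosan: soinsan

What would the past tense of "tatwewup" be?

datakun and molelden both end in -n yet inflect differently (datakunen, moleldnim), so the final letter is not what conditions the rule; the last vowel is.
"tatwewup" has last vowel 'u'. The stems whose last vowel is 'u' (lavvedhup → lavvedhupen, supbub → supbuben, datakun → datakunen) add -en.
The other patterns: stems whose last vowel is 'e' delete the last vowel and add -im; stems whose last vowel is 'a' or 'i' insert -in- after the first vowel.
So tatwewup → tatwewupen.

tatwewupen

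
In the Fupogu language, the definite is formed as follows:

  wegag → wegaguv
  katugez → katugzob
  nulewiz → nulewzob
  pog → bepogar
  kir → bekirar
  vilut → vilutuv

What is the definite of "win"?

pog and wegag both end in -g yet inflect differently (bepogar, wegaguv), so the final letter is not what conditions the rule; the number of vowels is.
"win" has 1 vowel. The stems with 1 vowel (kir → bekirar, pog → bepogar) add be- … -ar around the stem.
The other patterns: stems with 2 vowels add -uv; stems with 3 vowels delete the last vowel and add -ob.
So win → bewinar.

bewinar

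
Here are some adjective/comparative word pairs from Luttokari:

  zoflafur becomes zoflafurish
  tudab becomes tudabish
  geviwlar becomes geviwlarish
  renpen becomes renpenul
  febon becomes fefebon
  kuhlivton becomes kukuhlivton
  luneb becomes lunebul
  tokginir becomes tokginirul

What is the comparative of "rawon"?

renpen and febon both end in -n yet inflect differently (renpenul, fefebon), so the final letter is not what conditions the rule; the last vowel is.
"rawon" has last vowel 'o'. The stems whose last vowel is 'o' (febon → fefebon, kuhlivton → kukuhlivton) repeat the first consonant+vowel as a prefix.
So rawon → rarawon.

rarawon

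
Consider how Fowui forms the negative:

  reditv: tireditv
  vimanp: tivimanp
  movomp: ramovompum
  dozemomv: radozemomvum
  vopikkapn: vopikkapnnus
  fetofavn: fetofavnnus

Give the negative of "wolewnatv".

dozemomv and reditv both end in -v yet inflect differently (radozemomvum, tireditv), so the final letter is not what conditions the rule; the second-to-last letter is.
"wolewnatv" has second-to-last letter 't'. The one such stem in the data (reditv → tireditv) adds the prefix ti-, so the same rule applies.
So wolewnatv → tiwolewnatv.

tiwolewnatv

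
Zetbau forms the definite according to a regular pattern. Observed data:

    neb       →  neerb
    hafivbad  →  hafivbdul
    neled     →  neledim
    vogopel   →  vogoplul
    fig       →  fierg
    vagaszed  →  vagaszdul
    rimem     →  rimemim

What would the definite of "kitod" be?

kitodim

neled and vagaszed both end in -d yet inflect differently (neledim, vagaszdul), so the final letter is not what conditions the rule; the number of vowels is.
"kitod" has 2 vowels. The stems with 2 vowels (rimem → rimemim, neled → neledim) add -im.
The other patterns: stems with 1 vowel insert -er- after the first vowel; stems with 3 vowels delete the last vowel and add -ul.
So kitod → kitodim.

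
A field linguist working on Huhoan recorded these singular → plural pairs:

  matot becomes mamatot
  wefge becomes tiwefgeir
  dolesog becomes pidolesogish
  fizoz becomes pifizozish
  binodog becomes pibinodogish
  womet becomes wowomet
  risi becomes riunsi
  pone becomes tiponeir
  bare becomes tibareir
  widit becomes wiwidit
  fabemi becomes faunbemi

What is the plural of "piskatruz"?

pipiskatruzish

womet and pone both have last vowel 'e' yet inflect differently (wowomet, tiponeir), so the last vowel is not what conditions the rule; the final letter is.
"piskatruz" ends in -z. The one such stem in the data (fizoz → pifizozish) adds pi- … -ish around the stem, so the same rule applies.
The other patterns: stems ending in -t repeat the first consonant+vowel as a prefix; stems ending in -e add ti- … -ir around the stem; stems ending in -i insert -un- after the first vowel.
So piskatruz → pipiskatruzish.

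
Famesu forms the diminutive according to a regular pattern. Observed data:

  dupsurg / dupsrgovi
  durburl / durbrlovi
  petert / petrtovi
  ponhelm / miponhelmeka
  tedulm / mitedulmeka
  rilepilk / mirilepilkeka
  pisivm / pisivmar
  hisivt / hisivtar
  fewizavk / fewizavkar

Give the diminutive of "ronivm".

ronivmar

"ronivm" has second-to-last letter 'v'. The stems whose second-to-last letter is 'v' (pisivm → pisivmar, hisivt → hisivtar, fewizavk → fewizavkar) add -ar.
The other patterns: stems whose second-to-last letter is 'r' delete the last vowel and add -ovi; stems whose second-to-last letter is 'l' add mi- … -eka around the stem.
So ronivm → ronivmar.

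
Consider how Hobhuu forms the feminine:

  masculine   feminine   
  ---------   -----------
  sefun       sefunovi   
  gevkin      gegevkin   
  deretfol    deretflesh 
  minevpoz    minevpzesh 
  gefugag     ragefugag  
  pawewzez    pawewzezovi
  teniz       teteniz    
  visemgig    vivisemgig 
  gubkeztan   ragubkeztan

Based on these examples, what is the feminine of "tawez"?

"tawez" has last vowel 'e'. The one such stem in the data (pawewzez → pawewzezovi) adds -ovi, so the same rule applies.
The other patterns: stems whose last vowel is 'i' repeat the first consonant+vowel as a prefix; stems whose last vowel is 'a' add the prefix ra-; stems whose last vowel is 'o' delete the last vowel and add -esh.
So tawez → tawezovi.

tawezovi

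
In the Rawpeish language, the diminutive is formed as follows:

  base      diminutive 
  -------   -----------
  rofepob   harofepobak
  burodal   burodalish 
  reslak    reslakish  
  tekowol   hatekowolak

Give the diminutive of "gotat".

tekowol and burodal both end in -l yet inflect differently (hatekowolak, burodalish), so the final letter is not what conditions the rule; the last vowel is.
"gotat" has last vowel 'a'. The stems whose last vowel is 'a' (burodal → burodalish, reslak → reslakish) add -ish.
So gotat → gotatish.

gotatish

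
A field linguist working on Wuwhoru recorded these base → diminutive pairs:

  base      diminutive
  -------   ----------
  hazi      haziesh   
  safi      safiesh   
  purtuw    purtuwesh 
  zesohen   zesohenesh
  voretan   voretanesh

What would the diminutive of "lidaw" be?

Every pair shown (hazi → haziesh, safi → safiesh, purtuw → purtuwesh, …) follows the same rule: add -esh.
So lidaw → lidawesh.

lidawesh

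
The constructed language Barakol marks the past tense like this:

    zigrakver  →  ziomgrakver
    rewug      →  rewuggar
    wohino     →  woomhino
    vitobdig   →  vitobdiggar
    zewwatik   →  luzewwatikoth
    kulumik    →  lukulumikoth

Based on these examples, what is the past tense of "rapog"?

rapoggar

zewwatik and vitobdig both have last vowel 'i' yet inflect differently (luzewwatikoth, vitobdiggar), so the last vowel is not what conditions the rule; the final letter is.
"rapog" ends in -g. The stems ending in -g (rewug → rewuggar, vitobdig → vitobdiggar) double the final consonant and add -ar.
The other patterns: stems ending in -k add lu- … -oth around the stem; stems ending in -o or -r insert -om- after the first vowel.
So rapog → rapoggar.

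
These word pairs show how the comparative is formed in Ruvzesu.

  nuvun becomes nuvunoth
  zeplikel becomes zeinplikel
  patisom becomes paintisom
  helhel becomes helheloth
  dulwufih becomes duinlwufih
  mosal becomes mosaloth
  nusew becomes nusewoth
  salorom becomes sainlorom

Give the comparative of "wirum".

wirumoth

zeplikel and mosal both end in -l yet inflect differently (zeinplikel, mosaloth), so the final letter is not what conditions the rule; the number of vowels is.
"wirum" has 2 vowels. The stems with 2 vowels (nusew → nusewoth, nuvun → nuvunoth, mosal → mosaloth) add -oth.
So wirum → wirumoth.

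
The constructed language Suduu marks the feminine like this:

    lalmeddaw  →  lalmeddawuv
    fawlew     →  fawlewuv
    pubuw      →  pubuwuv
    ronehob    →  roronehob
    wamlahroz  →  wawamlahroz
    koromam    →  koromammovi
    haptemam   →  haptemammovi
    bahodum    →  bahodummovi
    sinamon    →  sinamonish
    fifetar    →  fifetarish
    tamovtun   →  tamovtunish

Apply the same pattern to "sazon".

sazonish

"sazon" ends in -n. The stems ending in -n (sinamon → sinamonish, tamovtun → tamovtunish) add -ish.
The other patterns: stems ending in -w add -uv; stems ending in -b or -z repeat the first consonant+vowel as a prefix; stems ending in -m double the final consonant and add -ovi.
So sazon → sazonish.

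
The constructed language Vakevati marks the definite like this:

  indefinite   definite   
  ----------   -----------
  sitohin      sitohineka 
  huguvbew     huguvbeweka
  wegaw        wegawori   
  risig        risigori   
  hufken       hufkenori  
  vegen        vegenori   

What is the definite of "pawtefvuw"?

pawtefvuweka

huguvbew and wegaw both end in -w yet inflect differently (huguvbeweka, wegawori), so the final letter is not what conditions the rule; the number of vowels is.
"pawtefvuw" has 3 vowels. The stems with 3 vowels (sitohin → sitohineka, huguvbew → huguvbeweka) add -eka.
The other pattern: stems with 2 vowels add -ori.
So pawtefvuw → pawtefvuweka.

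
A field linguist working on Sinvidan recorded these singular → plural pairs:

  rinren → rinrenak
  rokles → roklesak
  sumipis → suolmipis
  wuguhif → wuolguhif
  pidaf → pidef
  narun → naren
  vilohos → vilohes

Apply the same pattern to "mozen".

rokles and sumipis both end in -s yet inflect differently (roklesak, suolmipis), so the final letter is not what conditions the rule; the last vowel is.
"mozen" has last vowel 'e'. The stems whose last vowel is 'e' (rinren → rinrenak, rokles → roklesak) add -ak.
The other patterns: stems whose last vowel is 'i' insert -ol- after the first vowel; stems whose last vowel is 'a', 'o' or 'u' change the last vowel to 'e'.
So mozen → mozenak.

mozenak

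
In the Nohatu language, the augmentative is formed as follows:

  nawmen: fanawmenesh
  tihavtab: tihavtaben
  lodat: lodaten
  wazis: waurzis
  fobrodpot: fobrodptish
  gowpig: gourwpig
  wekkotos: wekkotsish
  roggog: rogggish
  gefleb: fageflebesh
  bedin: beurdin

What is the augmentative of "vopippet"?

wazis and wekkotos both end in -s yet inflect differently (waurzis, wekkotsish), so the final letter is not what conditions the rule; the last vowel is.
"vopippet" has last vowel 'e'. The stems whose last vowel is 'e' (nawmen → fanawmenesh, gefleb → fageflebesh) add fa- … -esh around the stem.
The other patterns: stems whose last vowel is 'i' insert -ur- after the first vowel; stems whose last vowel is 'o' delete the last vowel and add -ish; stems whose last vowel is 'a' add -en.
So vopippet → favopippetesh.

favopippetesh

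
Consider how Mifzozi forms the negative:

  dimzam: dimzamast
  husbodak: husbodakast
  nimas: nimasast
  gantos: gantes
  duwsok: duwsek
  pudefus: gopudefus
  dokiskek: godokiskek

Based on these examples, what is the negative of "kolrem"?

gokolrem

nimas and gantos both end in -s yet inflect differently (nimasast, gantes), so the final letter is not what conditions the rule; the last vowel is.
"kolrem" has last vowel 'e'. The one such stem in the data (dokiskek → godokiskek) adds the prefix go-, so the same rule applies.
So kolrem → gokolrem.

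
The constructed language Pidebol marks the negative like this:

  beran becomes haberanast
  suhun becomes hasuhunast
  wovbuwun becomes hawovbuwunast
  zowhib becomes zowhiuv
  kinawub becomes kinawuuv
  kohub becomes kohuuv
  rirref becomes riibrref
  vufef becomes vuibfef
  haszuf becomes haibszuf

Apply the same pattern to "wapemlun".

suhun and kinawub both have last vowel 'u' yet inflect differently (hasuhunast, kinawuuv), so the last vowel is not what conditions the rule; the final letter is.
"wapemlun" ends in -n. The stems ending in -n (beran → haberanast, suhun → hasuhunast, wovbuwun → hawovbuwunast) add ha- … -ast around the stem.
So wapemlun → hawapemlunast.

hawapemlunast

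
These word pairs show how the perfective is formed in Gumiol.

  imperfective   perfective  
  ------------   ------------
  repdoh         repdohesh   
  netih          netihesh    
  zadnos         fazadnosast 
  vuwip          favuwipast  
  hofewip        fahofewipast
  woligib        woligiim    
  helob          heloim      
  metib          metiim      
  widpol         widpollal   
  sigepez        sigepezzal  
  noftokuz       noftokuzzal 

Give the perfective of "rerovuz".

"rerovuz" ends in -z. The stems ending in -z (sigepez → sigepezzal, noftokuz → noftokuzzal) double the final consonant and add -al.
The other patterns: stems ending in -h add -esh; stems ending in -p or -s add fa- … -ast around the stem; stems ending in -b drop the final letter and add -im.
So rerovuz → rerovuzzal.

rerovuzzal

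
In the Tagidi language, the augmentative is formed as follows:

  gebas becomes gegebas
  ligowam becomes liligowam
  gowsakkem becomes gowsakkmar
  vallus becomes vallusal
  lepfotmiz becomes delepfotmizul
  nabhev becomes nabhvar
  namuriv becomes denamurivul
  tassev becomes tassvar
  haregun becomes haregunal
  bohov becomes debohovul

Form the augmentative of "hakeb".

vallus and gebas both end in -s yet inflect differently (vallusal, gegebas), so the final letter is not what conditions the rule; the last vowel is.
"hakeb" has last vowel 'e'. The stems whose last vowel is 'e' (tassev → tassvar, gowsakkem → gowsakkmar, nabhev → nabhvar) delete the last vowel and add -ar.
So hakeb → hakbar.

hakbar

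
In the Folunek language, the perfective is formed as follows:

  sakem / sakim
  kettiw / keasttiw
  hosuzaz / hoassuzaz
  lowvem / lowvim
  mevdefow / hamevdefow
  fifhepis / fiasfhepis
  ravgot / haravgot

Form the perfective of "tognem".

tognim

"tognem" has last vowel 'e'. The stems whose last vowel is 'e' (lowvem → lowvim, sakem → sakim) change the last vowel to 'i'.
The other patterns: stems whose last vowel is 'o' add the prefix ha-; stems whose last vowel is 'a' or 'i' insert -as- after the first vowel.
So tognem → tognim.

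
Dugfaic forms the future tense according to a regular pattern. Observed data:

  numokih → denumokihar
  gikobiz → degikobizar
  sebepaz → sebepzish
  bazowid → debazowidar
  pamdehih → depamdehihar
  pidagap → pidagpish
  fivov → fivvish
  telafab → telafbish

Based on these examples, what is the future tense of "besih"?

"besih" has last vowel 'i'. The stems whose last vowel is 'i' (numokih → denumokihar, gikobiz → degikobizar, bazowid → debazowidar) add de- … -ar around the stem.
So besih → debesihar.

debesihar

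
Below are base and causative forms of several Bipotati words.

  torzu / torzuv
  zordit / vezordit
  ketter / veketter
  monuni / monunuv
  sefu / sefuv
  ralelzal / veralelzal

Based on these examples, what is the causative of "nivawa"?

"nivawa" ends in a vowel. The stems ending in a vowel (torzu → torzuv, monuni → monunuv, sefu → sefuv) drop the final letter and add -uv.
The other pattern: stems ending in a consonant add the prefix ve-.
So nivawa → nivawuv.

nivawuv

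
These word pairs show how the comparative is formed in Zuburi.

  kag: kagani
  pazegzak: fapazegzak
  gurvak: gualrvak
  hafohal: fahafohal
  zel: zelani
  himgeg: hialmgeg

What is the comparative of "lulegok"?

falulegok

kag and himgeg both end in -g yet inflect differently (kagani, hialmgeg), so the final letter is not what conditions the rule; the number of vowels is.
"lulegok" has 3 vowels. The stems with 3 vowels (hafohal → fahafohal, pazegzak → fapazegzak) add the prefix fa-.
So lulegok → falulegok.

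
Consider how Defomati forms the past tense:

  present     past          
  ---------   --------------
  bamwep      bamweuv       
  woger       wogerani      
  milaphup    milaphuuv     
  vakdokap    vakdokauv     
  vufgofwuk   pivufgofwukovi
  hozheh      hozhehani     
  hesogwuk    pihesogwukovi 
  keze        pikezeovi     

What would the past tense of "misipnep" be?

misipneuv

bamwep and hozheh both have last vowel 'e' yet inflect differently (bamweuv, hozhehani), so the last vowel is not what conditions the rule; the final letter is.
"misipnep" ends in -p. The stems ending in -p (bamwep → bamweuv, vakdokap → vakdokauv, milaphup → milaphuuv) drop the final letter and add -uv.
So misipnep → misipneuv.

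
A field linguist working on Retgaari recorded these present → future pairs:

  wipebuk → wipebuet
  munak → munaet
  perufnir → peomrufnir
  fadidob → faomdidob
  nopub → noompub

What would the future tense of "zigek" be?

wipebuk and nopub both have last vowel 'u' yet inflect differently (wipebuet, noompub), so the last vowel is not what conditions the rule; the final letter is.
"zigek" ends in -k. The stems ending in -k (wipebuk → wipebuet, munak → munaet) drop the final letter and add -et.
The other pattern: stems ending in -b or -r insert -om- after the first vowel.
So zigek → zigeet.

zigeet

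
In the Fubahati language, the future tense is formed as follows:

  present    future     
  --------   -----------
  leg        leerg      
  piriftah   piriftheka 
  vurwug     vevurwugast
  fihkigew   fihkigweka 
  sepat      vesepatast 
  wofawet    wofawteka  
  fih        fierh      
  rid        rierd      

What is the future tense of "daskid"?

"daskid" has 2 vowels. The stems with 2 vowels (sepat → vesepatast, vurwug → vevurwugast) add ve- … -ast around the stem.
The other patterns: stems with 1 vowel insert -er- after the first vowel; stems with 3 vowels delete the last vowel and add -eka.
So daskid → vedaskidast.

vedaskidast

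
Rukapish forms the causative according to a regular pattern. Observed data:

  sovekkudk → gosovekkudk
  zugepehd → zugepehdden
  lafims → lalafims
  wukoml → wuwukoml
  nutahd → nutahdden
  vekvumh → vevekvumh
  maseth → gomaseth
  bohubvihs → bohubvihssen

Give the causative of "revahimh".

rerevahimh

bohubvihs and lafims both end in -s yet inflect differently (bohubvihssen, lalafims), so the final letter is not what conditions the rule; the second-to-last letter is.
"revahimh" has second-to-last letter 'm'. The stems whose second-to-last letter is 'm' (wukoml → wuwukoml, vekvumh → vevekvumh, lafims → lalafims) repeat the first consonant+vowel as a prefix.
So revahimh → rerevahimh.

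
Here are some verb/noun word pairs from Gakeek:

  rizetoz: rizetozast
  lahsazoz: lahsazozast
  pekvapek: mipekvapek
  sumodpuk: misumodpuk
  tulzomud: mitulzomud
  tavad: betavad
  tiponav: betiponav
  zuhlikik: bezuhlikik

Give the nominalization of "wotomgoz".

tulzomud and tavad both end in -d yet inflect differently (mitulzomud, betavad), so the final letter is not what conditions the rule; the last vowel is.
"wotomgoz" has last vowel 'o'. The stems whose last vowel is 'o' (rizetoz → rizetozast, lahsazoz → lahsazozast) add -ast.
So wotomgoz → wotomgozast.

wotomgozast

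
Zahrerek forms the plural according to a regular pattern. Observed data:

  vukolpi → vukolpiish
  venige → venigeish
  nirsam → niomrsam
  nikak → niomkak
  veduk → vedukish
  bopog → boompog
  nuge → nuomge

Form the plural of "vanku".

vankuish

"vanku" begins with v-. The stems beginning with v- (venige → venigeish, veduk → vedukish, vukolpi → vukolpiish) add -ish.
So vanku → vankuish.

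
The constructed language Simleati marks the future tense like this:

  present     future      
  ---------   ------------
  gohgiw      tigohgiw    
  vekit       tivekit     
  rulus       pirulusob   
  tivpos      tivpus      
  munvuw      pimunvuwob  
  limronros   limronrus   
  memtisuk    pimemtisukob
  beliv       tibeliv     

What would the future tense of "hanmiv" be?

tihanmiv

"hanmiv" has last vowel 'i'. The stems whose last vowel is 'i' (vekit → tivekit, gohgiw → tigohgiw, beliv → tibeliv) add the prefix ti-.
The other patterns: stems whose last vowel is 'u' add pi- … -ob around the stem; stems whose last vowel is 'o' change the last vowel to 'u'.
So hanmiv → tihanmiv.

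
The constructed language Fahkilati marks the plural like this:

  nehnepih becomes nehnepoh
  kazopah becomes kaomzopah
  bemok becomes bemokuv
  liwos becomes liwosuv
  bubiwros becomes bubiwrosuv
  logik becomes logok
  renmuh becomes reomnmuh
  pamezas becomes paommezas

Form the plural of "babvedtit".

pamezas and bubiwros both end in -s yet inflect differently (paommezas, bubiwrosuv), so the final letter is not what conditions the rule; the last vowel is.
"babvedtit" has last vowel 'i'. The stems whose last vowel is 'i' (nehnepih → nehnepoh, logik → logok) change the last vowel to 'o'.
So babvedtit → babvedtot.

babvedtot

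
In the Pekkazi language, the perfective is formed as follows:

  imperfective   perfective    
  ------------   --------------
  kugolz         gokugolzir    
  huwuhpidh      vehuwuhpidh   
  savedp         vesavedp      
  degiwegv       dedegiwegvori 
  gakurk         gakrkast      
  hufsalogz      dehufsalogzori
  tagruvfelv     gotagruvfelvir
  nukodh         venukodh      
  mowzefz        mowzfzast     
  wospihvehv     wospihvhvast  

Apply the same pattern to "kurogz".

dekurogzori

"kurogz" has second-to-last letter 'g'. The stems whose second-to-last letter is 'g' (degiwegv → dedegiwegvori, hufsalogz → dehufsalogzori) add de- … -ori around the stem.
So kurogz → dekurogzori.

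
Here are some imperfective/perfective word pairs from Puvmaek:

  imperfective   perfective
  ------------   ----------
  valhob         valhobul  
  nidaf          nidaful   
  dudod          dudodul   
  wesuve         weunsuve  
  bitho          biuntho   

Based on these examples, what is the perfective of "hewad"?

valhob and bitho both have last vowel 'o' yet inflect differently (valhobul, biuntho), so the last vowel is not what conditions the rule; whether the stem ends in a vowel or a consonant is.
"hewad" ends in a consonant. The stems ending in a consonant (valhob → valhobul, nidaf → nidaful, dudod → dudodul) add -ul.
So hewad → hewadul.

hewadul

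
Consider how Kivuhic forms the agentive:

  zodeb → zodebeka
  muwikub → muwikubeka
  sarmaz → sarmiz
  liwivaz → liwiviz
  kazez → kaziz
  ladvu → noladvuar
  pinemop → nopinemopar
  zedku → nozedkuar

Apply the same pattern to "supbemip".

"supbemip" ends in -p. The one such stem in the data (pinemop → nopinemopar) adds no- … -ar around the stem, so the same rule applies.
So supbemip → nosupbemipar.

nosupbemipar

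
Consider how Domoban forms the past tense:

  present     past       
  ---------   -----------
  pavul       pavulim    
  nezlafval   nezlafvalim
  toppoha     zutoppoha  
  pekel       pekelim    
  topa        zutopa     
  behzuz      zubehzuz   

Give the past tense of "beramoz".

zuberamoz

behzuz and pavul both have last vowel 'u' yet inflect differently (zubehzuz, pavulim), so the last vowel is not what conditions the rule; the final letter is.
"beramoz" ends in -z. The one such stem in the data (behzuz → zubehzuz) adds the prefix zu-, so the same rule applies.
So beramoz → zuberamoz.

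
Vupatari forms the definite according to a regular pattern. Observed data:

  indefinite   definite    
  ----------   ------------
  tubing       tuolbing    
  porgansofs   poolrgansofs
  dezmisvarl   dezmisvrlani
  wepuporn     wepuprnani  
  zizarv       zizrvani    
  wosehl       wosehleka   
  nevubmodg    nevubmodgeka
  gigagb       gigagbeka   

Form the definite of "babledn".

dezmisvarl and wosehl both end in -l yet inflect differently (dezmisvrlani, wosehleka), so the final letter is not what conditions the rule; the second-to-last letter is.
"babledn" has second-to-last letter 'd'. The one such stem in the data (nevubmodg → nevubmodgeka) adds -eka, so the same rule applies.
The other patterns: stems whose second-to-last letter is 'f' or 'n' insert -ol- after the first vowel; stems whose second-to-last letter is 'r' delete the last vowel and add -ani.
So babledn → babledneka.

babledneka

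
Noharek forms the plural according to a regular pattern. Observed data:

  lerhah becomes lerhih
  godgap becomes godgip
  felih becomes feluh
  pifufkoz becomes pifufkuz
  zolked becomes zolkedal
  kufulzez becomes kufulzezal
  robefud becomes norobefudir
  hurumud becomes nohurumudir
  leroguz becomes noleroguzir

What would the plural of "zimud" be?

nozimudir

lerhah and felih both end in -h yet inflect differently (lerhih, feluh), so the final letter is not what conditions the rule; the last vowel is.
"zimud" has last vowel 'u'. The stems whose last vowel is 'u' (robefud → norobefudir, hurumud → nohurumudir, leroguz → noleroguzir) add no- … -ir around the stem.
The other patterns: stems whose last vowel is 'a' change the last vowel to 'i'; stems whose last vowel is 'i' or 'o' change the last vowel to 'u'; stems whose last vowel is 'e' add -al.
So zimud → nozimudir.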